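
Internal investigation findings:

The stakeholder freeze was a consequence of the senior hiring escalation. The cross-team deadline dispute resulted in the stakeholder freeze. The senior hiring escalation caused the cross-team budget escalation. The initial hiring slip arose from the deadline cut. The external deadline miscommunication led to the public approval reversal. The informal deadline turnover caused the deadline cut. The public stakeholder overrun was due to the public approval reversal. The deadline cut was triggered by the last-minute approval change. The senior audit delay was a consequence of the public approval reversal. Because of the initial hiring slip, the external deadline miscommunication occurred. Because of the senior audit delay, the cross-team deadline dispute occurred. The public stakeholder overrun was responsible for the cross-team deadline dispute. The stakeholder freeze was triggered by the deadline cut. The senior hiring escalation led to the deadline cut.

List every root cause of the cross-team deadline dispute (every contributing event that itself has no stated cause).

the informal deadline turnover, the last-minute approval change, the senior hiring escalation

Tracing upstream from the cross-team deadline dispute: the cross-team deadline dispute ← the senior audit delay ← the public approval reversal ← the external deadline miscommunication ← the initial hiring slip ← the deadline cut ← the informal deadline turnover.
A separate upstream branch: the cross-team deadline dispute ← the senior audit delay ← the public approval reversal ← the external deadline miscommunication ← the initial hiring slip ← the deadline cut ← the last-minute approval change.
A separate upstream branch: the cross-team deadline dispute ← the senior audit delay ← the public approval reversal ← the external deadline miscommunication ← the initial hiring slip ← the deadline cut ← the senior hiring escalation.
Each of those chain origins has no stated cause.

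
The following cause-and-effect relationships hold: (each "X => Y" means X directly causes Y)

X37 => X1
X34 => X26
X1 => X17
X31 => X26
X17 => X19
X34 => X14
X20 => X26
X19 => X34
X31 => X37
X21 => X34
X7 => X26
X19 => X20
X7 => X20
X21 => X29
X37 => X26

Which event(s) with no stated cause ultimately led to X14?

X21, X31

Tracing upstream from X14: X14 ← X34 ← X19 ← X17 ← X1 ← X37 ← X31.
A separate upstream branch: X14 ← X34 ← X21.
Each of those chain origins has no stated cause.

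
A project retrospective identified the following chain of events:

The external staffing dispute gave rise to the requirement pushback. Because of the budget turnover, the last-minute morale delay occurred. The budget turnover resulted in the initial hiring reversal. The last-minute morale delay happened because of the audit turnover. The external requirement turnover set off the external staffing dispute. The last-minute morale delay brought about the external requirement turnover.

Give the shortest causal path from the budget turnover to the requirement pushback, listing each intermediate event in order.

the budget turnover → the last-minute morale delay
the last-minute morale delay → the external requirement turnover
the external requirement turnover → the external staffing dispute
the external staffing dispute → the requirement pushback
Length: 4 steps.

the budget turnover → the last-minute morale delay → the external requirement turnover → the external staffing dispute → the requirement pushback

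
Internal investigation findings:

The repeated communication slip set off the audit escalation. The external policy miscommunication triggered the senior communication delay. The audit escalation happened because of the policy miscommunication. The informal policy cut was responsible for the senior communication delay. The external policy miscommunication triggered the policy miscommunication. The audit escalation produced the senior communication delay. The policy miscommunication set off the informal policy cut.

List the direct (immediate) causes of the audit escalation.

Upstream contributors include the external policy miscommunication, but only the policy miscommunication, the repeated communication slip feed directly into the audit escalation.

the policy miscommunication, the repeated communication slip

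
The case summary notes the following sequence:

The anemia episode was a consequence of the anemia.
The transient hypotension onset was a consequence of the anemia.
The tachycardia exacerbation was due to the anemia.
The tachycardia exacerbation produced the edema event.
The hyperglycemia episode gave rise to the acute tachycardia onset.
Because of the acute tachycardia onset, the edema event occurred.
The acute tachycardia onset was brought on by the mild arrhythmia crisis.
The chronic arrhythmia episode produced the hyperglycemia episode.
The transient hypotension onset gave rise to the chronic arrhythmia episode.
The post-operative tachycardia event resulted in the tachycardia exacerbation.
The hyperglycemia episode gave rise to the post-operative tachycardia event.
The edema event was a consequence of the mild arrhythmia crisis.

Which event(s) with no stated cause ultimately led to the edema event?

Tracing upstream from the edema event: the edema event ← the tachycardia exacerbation ← the anemia.
A separate upstream branch: the edema event ← the mild arrhythmia crisis.
Each of those chain origins has no stated cause.

the anemia, the mild arrhythmia crisis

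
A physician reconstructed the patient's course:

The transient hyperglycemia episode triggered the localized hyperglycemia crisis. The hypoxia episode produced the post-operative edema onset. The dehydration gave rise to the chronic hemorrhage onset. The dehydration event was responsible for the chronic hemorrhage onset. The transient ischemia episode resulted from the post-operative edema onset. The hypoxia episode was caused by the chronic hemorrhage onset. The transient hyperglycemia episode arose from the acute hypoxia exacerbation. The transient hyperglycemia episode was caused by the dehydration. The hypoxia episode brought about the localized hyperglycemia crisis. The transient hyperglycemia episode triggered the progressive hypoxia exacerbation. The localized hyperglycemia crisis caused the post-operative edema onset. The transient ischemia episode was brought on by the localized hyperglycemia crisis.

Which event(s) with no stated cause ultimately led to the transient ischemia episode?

Tracing upstream from the transient ischemia episode: the transient ischemia episode ← the localized hyperglycemia crisis ← the transient hyperglycemia episode ← the dehydration.
A separate upstream branch: the transient ischemia episode ← the localized hyperglycemia crisis ← the transient hyperglycemia episode ← the acute hypoxia exacerbation.
A separate upstream branch: the transient ischemia episode ← the localized hyperglycemia crisis ← the hypoxia episode ← the chronic hemorrhage onset ← the dehydration event.
Each of those chain origins has no stated cause.

the acute hypoxia exacerbation, the dehydration, the dehydration event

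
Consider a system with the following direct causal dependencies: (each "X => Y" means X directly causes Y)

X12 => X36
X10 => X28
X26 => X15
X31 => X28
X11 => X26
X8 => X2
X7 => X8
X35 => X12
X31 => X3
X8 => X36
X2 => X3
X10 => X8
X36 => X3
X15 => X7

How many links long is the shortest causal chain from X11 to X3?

6

Shortest chain: X11 → X26 → X15 → X7 → X8 → X36 → X3.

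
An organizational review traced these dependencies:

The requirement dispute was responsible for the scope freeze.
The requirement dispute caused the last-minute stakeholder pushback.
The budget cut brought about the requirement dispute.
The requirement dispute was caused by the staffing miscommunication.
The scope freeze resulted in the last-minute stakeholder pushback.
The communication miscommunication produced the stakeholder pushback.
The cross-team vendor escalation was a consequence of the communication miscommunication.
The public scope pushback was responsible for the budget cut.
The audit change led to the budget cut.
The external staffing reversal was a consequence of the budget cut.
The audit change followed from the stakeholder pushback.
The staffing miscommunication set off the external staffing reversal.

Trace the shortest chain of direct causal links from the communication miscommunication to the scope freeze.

the communication miscommunication → the stakeholder pushback → the audit change → the budget cut → the requirement dispute → the scope freeze

the communication miscommunication → the stakeholder pushback
the stakeholder pushback → the audit change
the audit change → the budget cut
the budget cut → the requirement dispute
the requirement dispute → the scope freeze
Length: 5 steps.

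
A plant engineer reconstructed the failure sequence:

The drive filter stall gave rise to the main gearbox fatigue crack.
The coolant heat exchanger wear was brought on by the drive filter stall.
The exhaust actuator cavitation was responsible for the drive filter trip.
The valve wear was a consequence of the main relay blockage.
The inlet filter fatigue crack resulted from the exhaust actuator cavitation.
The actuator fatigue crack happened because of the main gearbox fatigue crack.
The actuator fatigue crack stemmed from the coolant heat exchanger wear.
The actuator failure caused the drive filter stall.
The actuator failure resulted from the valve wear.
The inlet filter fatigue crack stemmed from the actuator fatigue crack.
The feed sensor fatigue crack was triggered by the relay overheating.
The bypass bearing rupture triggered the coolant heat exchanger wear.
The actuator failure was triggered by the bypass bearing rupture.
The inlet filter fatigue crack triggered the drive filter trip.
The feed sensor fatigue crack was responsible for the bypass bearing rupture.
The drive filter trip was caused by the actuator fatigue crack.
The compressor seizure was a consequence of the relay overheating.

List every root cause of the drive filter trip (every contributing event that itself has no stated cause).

the exhaust actuator cavitation, the main relay blockage, the relay overheating

Tracing upstream from the drive filter trip: the drive filter trip ← the actuator fatigue crack ← the coolant heat exchanger wear ← the bypass bearing rupture ← the feed sensor fatigue crack ← the relay overheating.
A separate upstream branch: the drive filter trip ← the actuator fatigue crack ← the main gearbox fatigue crack ← the drive filter stall ← the actuator failure ← the valve wear ← the main relay blockage.
A separate upstream branch: the drive filter trip ← the exhaust actuator cavitation.
Each of those chain origins has no stated cause.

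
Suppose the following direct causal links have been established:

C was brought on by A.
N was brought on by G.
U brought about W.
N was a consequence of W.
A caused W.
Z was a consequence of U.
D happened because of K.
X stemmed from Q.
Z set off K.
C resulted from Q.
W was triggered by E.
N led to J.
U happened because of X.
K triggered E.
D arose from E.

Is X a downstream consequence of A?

A leads to C, W, N, J; X is not among them.

No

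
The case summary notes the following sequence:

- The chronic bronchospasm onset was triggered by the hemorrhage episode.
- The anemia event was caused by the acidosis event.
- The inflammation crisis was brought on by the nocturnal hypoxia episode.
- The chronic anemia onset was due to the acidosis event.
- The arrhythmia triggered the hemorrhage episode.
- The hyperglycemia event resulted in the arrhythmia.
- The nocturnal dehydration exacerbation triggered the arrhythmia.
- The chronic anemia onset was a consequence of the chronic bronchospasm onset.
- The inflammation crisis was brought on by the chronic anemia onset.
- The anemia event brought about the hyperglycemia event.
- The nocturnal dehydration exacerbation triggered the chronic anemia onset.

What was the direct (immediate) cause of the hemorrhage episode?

the arrhythmia

Upstream contributors include the nocturnal dehydration exacerbation, the acidosis event, the anemia event, the hyperglycemia event, but only the arrhythmia feeds directly into the hemorrhage episode.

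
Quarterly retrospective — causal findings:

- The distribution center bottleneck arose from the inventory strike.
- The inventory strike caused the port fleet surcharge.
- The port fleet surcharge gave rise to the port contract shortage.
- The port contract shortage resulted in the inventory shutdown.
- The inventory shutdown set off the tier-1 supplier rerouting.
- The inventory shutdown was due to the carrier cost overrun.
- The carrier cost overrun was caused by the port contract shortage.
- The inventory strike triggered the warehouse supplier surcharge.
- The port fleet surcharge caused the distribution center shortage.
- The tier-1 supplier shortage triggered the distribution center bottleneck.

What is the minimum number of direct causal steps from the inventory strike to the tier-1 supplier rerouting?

Shortest chain: the inventory strike → the port fleet surcharge → the port contract shortage → the inventory shutdown → the tier-1 supplier rerouting.

4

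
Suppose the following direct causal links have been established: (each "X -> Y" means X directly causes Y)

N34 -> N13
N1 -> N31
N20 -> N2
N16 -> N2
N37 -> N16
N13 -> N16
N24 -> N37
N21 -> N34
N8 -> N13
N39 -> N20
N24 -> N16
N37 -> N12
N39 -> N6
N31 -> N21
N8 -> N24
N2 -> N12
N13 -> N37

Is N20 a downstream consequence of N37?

N37 leads to N16, N2, N12; N20 is not among them.

No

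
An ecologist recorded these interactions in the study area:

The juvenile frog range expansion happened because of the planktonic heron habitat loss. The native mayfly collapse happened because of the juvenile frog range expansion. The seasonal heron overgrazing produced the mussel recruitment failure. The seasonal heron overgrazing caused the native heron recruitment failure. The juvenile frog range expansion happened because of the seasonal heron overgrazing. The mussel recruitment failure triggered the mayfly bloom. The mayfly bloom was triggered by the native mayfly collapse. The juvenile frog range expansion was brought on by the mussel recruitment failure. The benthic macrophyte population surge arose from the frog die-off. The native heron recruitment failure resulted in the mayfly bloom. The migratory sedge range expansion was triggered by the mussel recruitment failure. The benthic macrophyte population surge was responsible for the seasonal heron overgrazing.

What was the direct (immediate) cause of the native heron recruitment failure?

the seasonal heron overgrazing

Upstream contributors include the frog die-off, the benthic macrophyte population surge, but only the seasonal heron overgrazing feeds directly into the native heron recruitment failure.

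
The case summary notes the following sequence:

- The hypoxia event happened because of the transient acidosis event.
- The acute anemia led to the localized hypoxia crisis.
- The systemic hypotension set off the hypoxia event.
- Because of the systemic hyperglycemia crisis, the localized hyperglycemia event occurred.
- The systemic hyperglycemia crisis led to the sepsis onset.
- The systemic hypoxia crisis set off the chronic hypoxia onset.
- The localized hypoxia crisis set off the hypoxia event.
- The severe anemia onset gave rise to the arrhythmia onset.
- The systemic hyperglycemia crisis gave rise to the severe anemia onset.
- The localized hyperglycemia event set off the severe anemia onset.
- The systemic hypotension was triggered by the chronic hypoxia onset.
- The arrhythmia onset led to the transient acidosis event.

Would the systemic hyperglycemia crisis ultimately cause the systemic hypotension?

No

The systemic hyperglycemia crisis leads to the localized hyperglycemia event, the severe anemia onset, the arrhythmia onset, the sepsis onset, the transient acidosis event, the hypoxia event; the systemic hypotension is not among them.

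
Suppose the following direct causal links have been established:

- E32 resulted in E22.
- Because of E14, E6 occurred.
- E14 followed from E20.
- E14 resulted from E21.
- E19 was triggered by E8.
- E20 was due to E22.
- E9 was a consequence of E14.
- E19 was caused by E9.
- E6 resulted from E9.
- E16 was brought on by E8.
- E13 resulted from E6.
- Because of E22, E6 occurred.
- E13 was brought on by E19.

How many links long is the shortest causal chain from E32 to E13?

3

Shortest chain: E32 → E22 → E6 → E13.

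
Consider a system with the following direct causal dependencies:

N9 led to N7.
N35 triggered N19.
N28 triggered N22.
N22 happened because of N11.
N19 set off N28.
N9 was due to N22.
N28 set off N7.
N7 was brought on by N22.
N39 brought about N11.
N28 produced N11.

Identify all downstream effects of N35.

Direct effects: N19.
2 steps out: N28.
3 steps out: N11, N22, N7.
4 steps out: N9.
Not reachable from it: N39.

N11, N19, N22, N28, N7, N9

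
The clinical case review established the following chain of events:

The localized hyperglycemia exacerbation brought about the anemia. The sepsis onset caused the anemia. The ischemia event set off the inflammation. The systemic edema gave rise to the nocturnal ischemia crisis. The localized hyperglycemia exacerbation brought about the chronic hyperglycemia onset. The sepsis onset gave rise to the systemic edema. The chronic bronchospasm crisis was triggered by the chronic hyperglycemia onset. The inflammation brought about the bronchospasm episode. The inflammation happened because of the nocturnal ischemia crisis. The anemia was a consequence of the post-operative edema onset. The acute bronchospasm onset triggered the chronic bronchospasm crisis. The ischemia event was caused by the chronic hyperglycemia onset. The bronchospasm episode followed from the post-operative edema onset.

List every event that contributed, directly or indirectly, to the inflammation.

the chronic hyperglycemia onset, the ischemia event, the localized hyperglycemia exacerbation, the nocturnal ischemia crisis, the sepsis onset, the systemic edema

Immediate causes of the inflammation: the ischemia event, the nocturnal ischemia crisis.
Further upstream: the localized hyperglycemia exacerbation, the chronic hyperglycemia onset, the sepsis onset, the systemic edema.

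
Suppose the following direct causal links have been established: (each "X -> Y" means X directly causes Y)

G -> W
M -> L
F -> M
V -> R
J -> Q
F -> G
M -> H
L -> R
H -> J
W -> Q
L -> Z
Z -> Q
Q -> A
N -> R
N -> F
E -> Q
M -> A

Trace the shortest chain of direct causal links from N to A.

N → F → M → A

N → F
F → M
M → A
Length: 3 steps.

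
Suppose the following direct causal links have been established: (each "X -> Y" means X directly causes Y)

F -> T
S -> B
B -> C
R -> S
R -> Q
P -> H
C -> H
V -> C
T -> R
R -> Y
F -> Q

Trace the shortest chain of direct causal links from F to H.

F → T → R → S → B → C → H

F → T
T → R
R → S
S → B
B → C
C → H
Length: 6 steps.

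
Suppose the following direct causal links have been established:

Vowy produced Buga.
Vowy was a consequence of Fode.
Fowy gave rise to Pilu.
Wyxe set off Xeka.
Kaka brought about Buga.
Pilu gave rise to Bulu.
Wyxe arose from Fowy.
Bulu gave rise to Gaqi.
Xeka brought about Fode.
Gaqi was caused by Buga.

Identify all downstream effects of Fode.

Direct effects: Vowy.
2 steps out: Buga.
3 steps out: Gaqi.
Not reachable from it: Fowy, Wyxe, Pilu, Xeka, Bulu, Kaka.

Buga, Gaqi, Vowy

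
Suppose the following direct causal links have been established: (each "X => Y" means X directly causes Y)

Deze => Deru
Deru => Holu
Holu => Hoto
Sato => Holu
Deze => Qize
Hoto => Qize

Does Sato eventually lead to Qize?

Yes

There is a causal chain: Sato → Holu → Hoto → Qize.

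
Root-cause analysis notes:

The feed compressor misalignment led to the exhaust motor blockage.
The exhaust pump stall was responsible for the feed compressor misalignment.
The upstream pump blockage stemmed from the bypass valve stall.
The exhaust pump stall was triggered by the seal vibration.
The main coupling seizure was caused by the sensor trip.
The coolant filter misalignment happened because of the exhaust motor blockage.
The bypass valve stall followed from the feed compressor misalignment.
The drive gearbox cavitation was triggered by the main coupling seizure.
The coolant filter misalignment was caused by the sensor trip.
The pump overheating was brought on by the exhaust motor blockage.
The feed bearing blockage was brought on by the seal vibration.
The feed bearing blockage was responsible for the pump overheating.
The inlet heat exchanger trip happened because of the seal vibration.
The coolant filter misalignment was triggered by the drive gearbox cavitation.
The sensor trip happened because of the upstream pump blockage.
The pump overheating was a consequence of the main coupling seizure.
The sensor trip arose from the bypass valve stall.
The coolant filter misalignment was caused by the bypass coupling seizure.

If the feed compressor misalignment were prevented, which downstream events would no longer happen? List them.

the bypass valve stall, the drive gearbox cavitation, the exhaust motor blockage, the main coupling seizure, the sensor trip, the upstream pump blockage

Downstream of the feed compressor misalignment: the bypass valve stall, the upstream pump blockage, the sensor trip, the exhaust motor blockage, the main coupling seizure, the drive gearbox cavitation, the coolant filter misalignment, the pump overheating.
Of those, still caused via another path: the coolant filter misalignment, the pump overheating.
The remainder have no surviving cause.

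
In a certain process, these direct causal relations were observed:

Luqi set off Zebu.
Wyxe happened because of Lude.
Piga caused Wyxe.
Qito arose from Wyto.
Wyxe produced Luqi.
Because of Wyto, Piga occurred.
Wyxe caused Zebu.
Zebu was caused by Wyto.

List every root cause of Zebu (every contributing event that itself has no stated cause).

Tracing upstream from Zebu: Zebu ← Wyto.
A separate upstream branch: Zebu ← Wyxe ← Lude.
Each of those chain origins has no stated cause.

Lude, Wyto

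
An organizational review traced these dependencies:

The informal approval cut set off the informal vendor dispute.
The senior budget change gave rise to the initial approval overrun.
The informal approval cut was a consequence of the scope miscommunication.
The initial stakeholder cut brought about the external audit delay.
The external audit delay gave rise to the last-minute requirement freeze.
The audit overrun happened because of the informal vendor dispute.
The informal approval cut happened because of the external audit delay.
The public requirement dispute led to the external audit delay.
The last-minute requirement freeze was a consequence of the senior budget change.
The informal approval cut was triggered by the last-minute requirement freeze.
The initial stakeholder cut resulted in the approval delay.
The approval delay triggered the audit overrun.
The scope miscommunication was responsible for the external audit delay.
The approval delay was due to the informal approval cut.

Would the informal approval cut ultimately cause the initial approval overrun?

The informal approval cut leads to the informal vendor dispute, the approval delay, the audit overrun; the initial approval overrun is not among them.

No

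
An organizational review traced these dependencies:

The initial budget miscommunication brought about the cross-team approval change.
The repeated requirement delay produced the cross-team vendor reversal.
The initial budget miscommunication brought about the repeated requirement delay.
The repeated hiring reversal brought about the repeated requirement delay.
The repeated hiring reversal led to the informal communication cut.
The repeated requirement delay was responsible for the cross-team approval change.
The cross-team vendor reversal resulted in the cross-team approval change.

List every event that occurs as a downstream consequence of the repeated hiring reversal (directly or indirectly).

the cross-team approval change, the cross-team vendor reversal, the informal communication cut, the repeated requirement delay

Direct effects: the informal communication cut, the repeated requirement delay.
2 steps out: the cross-team vendor reversal, the cross-team approval change.
Not reachable from it: the initial budget miscommunication.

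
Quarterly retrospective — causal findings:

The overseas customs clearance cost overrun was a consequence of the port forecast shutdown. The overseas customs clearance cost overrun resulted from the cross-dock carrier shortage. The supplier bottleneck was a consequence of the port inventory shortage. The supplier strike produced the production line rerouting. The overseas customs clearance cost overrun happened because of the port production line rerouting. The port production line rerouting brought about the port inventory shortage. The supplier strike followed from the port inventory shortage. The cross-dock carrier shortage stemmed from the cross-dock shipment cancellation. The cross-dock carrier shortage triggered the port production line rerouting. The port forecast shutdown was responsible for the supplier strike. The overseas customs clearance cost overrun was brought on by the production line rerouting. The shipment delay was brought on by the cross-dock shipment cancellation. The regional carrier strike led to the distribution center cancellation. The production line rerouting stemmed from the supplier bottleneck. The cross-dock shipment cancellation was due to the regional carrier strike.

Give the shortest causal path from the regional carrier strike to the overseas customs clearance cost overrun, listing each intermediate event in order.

the regional carrier strike → the cross-dock shipment cancellation → the cross-dock carrier shortage → the overseas customs clearance cost overrun

the regional carrier strike → the cross-dock shipment cancellation
the cross-dock shipment cancellation → the cross-dock carrier shortage
the cross-dock carrier shortage → the overseas customs clearance cost overrun
Length: 3 steps.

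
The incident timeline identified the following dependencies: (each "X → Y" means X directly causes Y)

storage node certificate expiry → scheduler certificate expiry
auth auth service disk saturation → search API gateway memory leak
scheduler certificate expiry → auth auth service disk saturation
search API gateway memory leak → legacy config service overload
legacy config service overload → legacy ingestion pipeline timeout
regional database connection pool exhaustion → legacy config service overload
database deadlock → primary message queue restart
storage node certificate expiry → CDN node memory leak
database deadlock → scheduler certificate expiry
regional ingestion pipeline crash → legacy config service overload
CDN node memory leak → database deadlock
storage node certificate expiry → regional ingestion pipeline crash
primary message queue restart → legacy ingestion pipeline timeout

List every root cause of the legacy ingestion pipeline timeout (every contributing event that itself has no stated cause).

Tracing upstream from the legacy ingestion pipeline timeout: the legacy ingestion pipeline timeout ← the legacy config service overload ← the regional ingestion pipeline crash ← the storage node certificate expiry.
A separate upstream branch: the legacy ingestion pipeline timeout ← the legacy config service overload ← the regional database connection pool exhaustion.
Each of those chain origins has no stated cause.

the regional database connection pool exhaustion, the storage node certificate expiry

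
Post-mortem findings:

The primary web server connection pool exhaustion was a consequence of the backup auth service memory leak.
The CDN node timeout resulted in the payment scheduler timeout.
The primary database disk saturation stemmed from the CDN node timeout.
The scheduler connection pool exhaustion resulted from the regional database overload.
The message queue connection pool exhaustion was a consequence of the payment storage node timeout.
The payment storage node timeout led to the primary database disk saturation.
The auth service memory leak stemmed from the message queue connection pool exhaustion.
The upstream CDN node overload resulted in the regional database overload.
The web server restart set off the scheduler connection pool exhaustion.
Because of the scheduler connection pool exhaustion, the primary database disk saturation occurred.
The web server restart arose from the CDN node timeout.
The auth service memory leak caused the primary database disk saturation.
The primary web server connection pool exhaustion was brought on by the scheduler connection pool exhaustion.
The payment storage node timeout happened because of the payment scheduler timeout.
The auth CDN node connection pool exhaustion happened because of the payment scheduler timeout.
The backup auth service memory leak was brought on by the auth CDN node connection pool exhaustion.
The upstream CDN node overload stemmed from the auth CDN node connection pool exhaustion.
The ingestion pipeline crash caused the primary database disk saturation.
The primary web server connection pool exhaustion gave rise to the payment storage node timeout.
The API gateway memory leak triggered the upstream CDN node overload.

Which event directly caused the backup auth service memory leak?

Upstream contributors include the CDN node timeout, the payment scheduler timeout, but only the auth CDN node connection pool exhaustion feeds directly into the backup auth service memory leak.

the auth CDN node connection pool exhaustion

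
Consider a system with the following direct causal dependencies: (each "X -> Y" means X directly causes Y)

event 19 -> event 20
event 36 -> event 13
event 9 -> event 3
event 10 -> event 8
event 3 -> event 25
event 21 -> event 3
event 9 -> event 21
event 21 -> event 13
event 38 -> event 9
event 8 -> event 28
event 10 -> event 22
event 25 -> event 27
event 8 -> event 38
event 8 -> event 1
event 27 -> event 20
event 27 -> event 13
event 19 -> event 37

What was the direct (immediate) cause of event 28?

event 8

Upstream contributors include event 10, but only event 8 feeds directly into event 28.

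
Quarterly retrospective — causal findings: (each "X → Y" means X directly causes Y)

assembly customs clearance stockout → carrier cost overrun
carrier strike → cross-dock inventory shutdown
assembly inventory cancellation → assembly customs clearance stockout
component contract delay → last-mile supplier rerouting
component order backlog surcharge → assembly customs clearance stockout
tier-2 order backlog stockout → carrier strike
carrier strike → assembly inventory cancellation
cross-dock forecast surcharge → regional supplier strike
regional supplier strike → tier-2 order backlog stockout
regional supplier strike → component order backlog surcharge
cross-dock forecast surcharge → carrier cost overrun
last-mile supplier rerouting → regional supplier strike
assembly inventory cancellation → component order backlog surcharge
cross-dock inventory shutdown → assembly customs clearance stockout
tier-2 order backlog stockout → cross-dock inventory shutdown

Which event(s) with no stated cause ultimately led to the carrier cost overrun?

Tracing upstream from the carrier cost overrun: the carrier cost overrun ← the cross-dock forecast surcharge.
A separate upstream branch: the carrier cost overrun ← the assembly customs clearance stockout ← the component order backlog surcharge ← the regional supplier strike ← the last-mile supplier rerouting ← the component contract delay.
Each of those chain origins has no stated cause.

the component contract delay, the cross-dock forecast surcharge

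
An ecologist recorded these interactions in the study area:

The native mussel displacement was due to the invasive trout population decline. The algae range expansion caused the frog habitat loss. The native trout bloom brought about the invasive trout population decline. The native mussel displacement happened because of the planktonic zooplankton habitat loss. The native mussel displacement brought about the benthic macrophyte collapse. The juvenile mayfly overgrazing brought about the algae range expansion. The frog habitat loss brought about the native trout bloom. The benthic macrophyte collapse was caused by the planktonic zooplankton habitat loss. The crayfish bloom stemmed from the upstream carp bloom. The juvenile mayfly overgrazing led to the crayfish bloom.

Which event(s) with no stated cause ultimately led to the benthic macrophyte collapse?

the juvenile mayfly overgrazing, the planktonic zooplankton habitat loss

Tracing upstream from the benthic macrophyte collapse: the benthic macrophyte collapse ← the native mussel displacement ← the invasive trout population decline ← the native trout bloom ← the frog habitat loss ← the algae range expansion ← the juvenile mayfly overgrazing.
A separate upstream branch: the benthic macrophyte collapse ← the planktonic zooplankton habitat loss.
Each of those chain origins has no stated cause.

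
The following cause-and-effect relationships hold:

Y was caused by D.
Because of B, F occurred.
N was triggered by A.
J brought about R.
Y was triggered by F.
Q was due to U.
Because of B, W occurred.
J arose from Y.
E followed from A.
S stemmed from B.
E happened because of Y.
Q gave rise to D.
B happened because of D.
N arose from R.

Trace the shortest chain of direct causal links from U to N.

U → Q
Q → D
D → Y
Y → J
J → R
R → N
Length: 6 steps.

U → Q → D → Y → J → R → N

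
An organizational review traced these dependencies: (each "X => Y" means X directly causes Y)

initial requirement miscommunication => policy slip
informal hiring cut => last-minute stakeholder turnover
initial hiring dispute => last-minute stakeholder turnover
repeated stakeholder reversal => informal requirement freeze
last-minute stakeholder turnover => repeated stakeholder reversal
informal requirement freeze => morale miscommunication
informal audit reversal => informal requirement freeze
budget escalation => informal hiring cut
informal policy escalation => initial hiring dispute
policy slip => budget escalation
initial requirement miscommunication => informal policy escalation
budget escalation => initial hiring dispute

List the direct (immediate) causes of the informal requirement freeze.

the informal audit reversal, the repeated stakeholder reversal

Upstream contributors include the initial requirement miscommunication, the policy slip, the informal policy escalation, the budget escalation, the initial hiring dispute, the informal hiring cut, the last-minute stakeholder turnover, but only the informal audit reversal, the repeated stakeholder reversal feed directly into the informal requirement freeze.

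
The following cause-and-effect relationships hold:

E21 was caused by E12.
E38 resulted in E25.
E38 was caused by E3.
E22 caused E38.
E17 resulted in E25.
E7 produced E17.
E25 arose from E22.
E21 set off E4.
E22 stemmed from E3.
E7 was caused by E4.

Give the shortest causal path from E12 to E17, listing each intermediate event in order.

E12 → E21
E21 → E4
E4 → E7
E7 → E17
Length: 4 steps.

E12 → E21 → E4 → E7 → E17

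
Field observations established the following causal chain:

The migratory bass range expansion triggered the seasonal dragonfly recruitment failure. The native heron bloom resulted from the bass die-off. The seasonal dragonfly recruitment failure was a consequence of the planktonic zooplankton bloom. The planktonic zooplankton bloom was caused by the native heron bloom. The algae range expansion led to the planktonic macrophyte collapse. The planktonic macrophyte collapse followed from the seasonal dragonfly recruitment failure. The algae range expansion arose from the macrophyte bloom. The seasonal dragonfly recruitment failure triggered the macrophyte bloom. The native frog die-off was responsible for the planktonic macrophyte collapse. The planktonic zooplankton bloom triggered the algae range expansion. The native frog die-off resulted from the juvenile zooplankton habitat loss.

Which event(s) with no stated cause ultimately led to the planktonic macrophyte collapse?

Tracing upstream from the planktonic macrophyte collapse: the planktonic macrophyte collapse ← the native frog die-off ← the juvenile zooplankton habitat loss.
A separate upstream branch: the planktonic macrophyte collapse ← the seasonal dragonfly recruitment failure ← the planktonic zooplankton bloom ← the native heron bloom ← the bass die-off.
A separate upstream branch: the planktonic macrophyte collapse ← the seasonal dragonfly recruitment failure ← the migratory bass range expansion.
Each of those chain origins has no stated cause.

the bass die-off, the juvenile zooplankton habitat loss, the migratory bass range expansion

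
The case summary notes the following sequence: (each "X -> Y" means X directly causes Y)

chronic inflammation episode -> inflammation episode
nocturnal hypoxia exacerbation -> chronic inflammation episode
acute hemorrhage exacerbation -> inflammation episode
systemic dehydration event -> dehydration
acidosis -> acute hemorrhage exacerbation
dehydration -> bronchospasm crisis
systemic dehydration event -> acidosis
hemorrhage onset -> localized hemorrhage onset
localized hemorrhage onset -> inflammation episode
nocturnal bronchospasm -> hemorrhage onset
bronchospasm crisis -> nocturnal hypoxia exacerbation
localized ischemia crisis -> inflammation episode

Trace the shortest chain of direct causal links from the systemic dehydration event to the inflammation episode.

the systemic dehydration event → the acidosis
the acidosis → the acute hemorrhage exacerbation
the acute hemorrhage exacerbation → the inflammation episode
Length: 3 steps.

the systemic dehydration event → the acidosis → the acute hemorrhage exacerbation → the inflammation episode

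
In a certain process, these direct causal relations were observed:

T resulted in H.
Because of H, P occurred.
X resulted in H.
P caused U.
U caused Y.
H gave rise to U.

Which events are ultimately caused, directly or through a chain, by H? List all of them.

P, U, Y

Direct effects: P, U.
2 steps out: Y.
Not reachable from it: X, T.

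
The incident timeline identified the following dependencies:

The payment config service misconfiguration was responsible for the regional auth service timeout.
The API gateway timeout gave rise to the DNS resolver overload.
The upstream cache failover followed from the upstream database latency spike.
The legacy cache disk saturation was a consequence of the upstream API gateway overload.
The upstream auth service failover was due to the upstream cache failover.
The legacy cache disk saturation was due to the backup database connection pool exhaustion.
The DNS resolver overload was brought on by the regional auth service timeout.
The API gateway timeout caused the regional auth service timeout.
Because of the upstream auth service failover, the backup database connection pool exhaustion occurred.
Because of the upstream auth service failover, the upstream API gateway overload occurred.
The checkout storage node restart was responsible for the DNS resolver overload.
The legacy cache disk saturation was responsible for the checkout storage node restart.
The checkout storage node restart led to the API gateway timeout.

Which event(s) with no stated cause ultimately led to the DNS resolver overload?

the payment config service misconfiguration, the upstream database latency spike

Tracing upstream from the DNS resolver overload: the DNS resolver overload ← the checkout storage node restart ← the legacy cache disk saturation ← the upstream API gateway overload ← the upstream auth service failover ← the upstream cache failover ← the upstream database latency spike.
A separate upstream branch: the DNS resolver overload ← the regional auth service timeout ← the payment config service misconfiguration.
Each of those chain origins has no stated cause.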